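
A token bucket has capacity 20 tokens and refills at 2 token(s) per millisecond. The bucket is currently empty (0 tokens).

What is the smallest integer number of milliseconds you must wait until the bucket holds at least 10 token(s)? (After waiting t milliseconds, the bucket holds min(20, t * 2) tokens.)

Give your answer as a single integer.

Need t * 2 >= 10, so t >= 10/2.
Smallest integer t = ceil(10/2) = 5.

Answer: 5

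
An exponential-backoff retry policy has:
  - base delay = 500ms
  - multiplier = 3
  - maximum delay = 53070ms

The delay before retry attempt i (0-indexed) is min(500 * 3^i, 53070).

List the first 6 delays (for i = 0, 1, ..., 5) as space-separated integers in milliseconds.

Computing each delay:
  i=0: min(500*3^0, 53070) = 500
  i=1: min(500*3^1, 53070) = 1500
  i=2: min(500*3^2, 53070) = 4500
  i=3: min(500*3^3, 53070) = 13500
  i=4: min(500*3^4, 53070) = 40500
  i=5: min(500*3^5, 53070) = 53070

Answer: 500 1500 4500 13500 40500 53070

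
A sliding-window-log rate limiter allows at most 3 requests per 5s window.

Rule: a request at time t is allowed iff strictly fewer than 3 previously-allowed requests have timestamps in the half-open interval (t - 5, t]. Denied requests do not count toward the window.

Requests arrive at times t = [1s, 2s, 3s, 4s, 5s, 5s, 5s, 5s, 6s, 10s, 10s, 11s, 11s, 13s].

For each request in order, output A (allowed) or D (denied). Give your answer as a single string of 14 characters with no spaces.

Tracking allowed requests in the window:
  req#1 t=1s: ALLOW
  req#2 t=2s: ALLOW
  req#3 t=3s: ALLOW
  req#4 t=4s: DENY
  req#5 t=5s: DENY
  req#6 t=5s: DENY
  req#7 t=5s: DENY
  req#8 t=5s: DENY
  req#9 t=6s: ALLOW
  req#10 t=10s: ALLOW
  req#11 t=10s: ALLOW
  req#12 t=11s: ALLOW
  req#13 t=11s: DENY
  req#14 t=13s: DENY

Answer: AAADDDDDAAAADD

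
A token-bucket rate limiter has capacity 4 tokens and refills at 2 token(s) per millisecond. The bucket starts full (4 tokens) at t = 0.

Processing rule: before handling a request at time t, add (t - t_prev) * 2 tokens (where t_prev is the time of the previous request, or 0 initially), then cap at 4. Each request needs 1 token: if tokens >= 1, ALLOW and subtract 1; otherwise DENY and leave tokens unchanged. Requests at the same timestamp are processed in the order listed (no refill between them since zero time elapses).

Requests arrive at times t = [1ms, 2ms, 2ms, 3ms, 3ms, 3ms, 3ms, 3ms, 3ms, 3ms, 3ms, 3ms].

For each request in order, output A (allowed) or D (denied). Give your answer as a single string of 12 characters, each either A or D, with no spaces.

Simulating step by step:
  req#1 t=1ms: ALLOW
  req#2 t=2ms: ALLOW
  req#3 t=2ms: ALLOW
  req#4 t=3ms: ALLOW
  req#5 t=3ms: ALLOW
  req#6 t=3ms: ALLOW
  req#7 t=3ms: ALLOW
  req#8 t=3ms: DENY
  req#9 t=3ms: DENY
  req#10 t=3ms: DENY
  req#11 t=3ms: DENY
  req#12 t=3ms: DENY

Answer: AAAAAAADDDDD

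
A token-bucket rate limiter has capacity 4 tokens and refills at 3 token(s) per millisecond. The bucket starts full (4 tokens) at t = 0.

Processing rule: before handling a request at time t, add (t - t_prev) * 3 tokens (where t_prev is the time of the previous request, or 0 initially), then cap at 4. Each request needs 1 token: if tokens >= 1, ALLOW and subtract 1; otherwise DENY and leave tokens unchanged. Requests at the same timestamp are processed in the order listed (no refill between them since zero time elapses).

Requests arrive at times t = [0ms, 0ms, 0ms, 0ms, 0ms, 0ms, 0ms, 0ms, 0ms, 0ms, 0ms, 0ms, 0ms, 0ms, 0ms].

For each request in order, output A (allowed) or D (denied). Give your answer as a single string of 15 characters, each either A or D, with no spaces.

Simulating step by step:
  req#1 t=0ms: ALLOW
  req#2 t=0ms: ALLOW
  req#3 t=0ms: ALLOW
  req#4 t=0ms: ALLOW
  req#5 t=0ms: DENY
  req#6 t=0ms: DENY
  req#7 t=0ms: DENY
  req#8 t=0ms: DENY
  req#9 t=0ms: DENY
  req#10 t=0ms: DENY
  req#11 t=0ms: DENY
  req#12 t=0ms: DENY
  req#13 t=0ms: DENY
  req#14 t=0ms: DENY
  req#15 t=0ms: DENY

Answer: AAAADDDDDDDDDDD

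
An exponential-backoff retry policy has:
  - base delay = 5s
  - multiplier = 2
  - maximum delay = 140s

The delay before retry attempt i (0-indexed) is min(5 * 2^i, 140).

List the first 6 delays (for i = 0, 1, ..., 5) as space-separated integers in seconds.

Answer: 5 10 20 40 80 140

Derivation:
Computing each delay:
  i=0: min(5*2^0, 140) = 5
  i=1: min(5*2^1, 140) = 10
  i=2: min(5*2^2, 140) = 20
  i=3: min(5*2^3, 140) = 40
  i=4: min(5*2^4, 140) = 80
  i=5: min(5*2^5, 140) = 140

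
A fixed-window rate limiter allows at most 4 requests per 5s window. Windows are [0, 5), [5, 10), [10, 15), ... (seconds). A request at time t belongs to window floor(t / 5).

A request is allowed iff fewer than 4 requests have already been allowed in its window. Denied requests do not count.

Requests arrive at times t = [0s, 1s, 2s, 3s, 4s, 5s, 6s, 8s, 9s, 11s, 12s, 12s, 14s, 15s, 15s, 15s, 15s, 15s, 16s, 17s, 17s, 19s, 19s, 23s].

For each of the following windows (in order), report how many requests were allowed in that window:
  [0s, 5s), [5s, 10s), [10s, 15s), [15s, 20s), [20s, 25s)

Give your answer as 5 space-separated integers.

Processing requests:
  req#1 t=0s (window 0): ALLOW
  req#2 t=1s (window 0): ALLOW
  req#3 t=2s (window 0): ALLOW
  req#4 t=3s (window 0): ALLOW
  req#5 t=4s (window 0): DENY
  req#6 t=5s (window 1): ALLOW
  req#7 t=6s (window 1): ALLOW
  req#8 t=8s (window 1): ALLOW
  req#9 t=9s (window 1): ALLOW
  req#10 t=11s (window 2): ALLOW
  req#11 t=12s (window 2): ALLOW
  req#12 t=12s (window 2): ALLOW
  req#13 t=14s (window 2): ALLOW
  req#14 t=15s (window 3): ALLOW
  req#15 t=15s (window 3): ALLOW
  req#16 t=15s (window 3): ALLOW
  req#17 t=15s (window 3): ALLOW
  req#18 t=15s (window 3): DENY
  req#19 t=16s (window 3): DENY
  req#20 t=17s (window 3): DENY
  req#21 t=17s (window 3): DENY
  req#22 t=19s (window 3): DENY
  req#23 t=19s (window 3): DENY
  req#24 t=23s (window 4): ALLOW

Allowed counts by window: 4 4 4 4 1

Answer: 4 4 4 4 1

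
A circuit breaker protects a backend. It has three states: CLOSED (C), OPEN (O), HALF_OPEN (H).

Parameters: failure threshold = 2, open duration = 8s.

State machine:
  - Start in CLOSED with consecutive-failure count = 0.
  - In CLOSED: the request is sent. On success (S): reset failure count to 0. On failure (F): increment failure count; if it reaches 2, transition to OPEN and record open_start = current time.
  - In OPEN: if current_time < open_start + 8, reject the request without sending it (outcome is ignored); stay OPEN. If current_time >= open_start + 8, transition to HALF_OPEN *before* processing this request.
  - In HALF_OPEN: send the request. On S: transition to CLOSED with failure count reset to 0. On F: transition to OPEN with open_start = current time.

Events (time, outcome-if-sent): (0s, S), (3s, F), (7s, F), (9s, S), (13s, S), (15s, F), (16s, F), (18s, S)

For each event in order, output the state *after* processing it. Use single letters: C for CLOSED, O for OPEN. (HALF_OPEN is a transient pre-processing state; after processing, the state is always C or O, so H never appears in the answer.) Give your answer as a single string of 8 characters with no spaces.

State after each event:
  event#1 t=0s outcome=S: state=CLOSED
  event#2 t=3s outcome=F: state=CLOSED
  event#3 t=7s outcome=F: state=OPEN
  event#4 t=9s outcome=S: state=OPEN
  event#5 t=13s outcome=S: state=OPEN
  event#6 t=15s outcome=F: state=OPEN
  event#7 t=16s outcome=F: state=OPEN
  event#8 t=18s outcome=S: state=OPEN

Answer: CCOOOOOO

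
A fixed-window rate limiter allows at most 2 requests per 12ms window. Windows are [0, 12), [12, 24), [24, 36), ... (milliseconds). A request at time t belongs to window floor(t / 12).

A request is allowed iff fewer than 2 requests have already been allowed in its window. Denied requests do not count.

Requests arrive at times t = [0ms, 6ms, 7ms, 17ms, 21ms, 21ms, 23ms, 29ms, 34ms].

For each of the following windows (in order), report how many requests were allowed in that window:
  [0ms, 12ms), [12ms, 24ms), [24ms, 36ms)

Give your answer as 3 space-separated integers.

Processing requests:
  req#1 t=0ms (window 0): ALLOW
  req#2 t=6ms (window 0): ALLOW
  req#3 t=7ms (window 0): DENY
  req#4 t=17ms (window 1): ALLOW
  req#5 t=21ms (window 1): ALLOW
  req#6 t=21ms (window 1): DENY
  req#7 t=23ms (window 1): DENY
  req#8 t=29ms (window 2): ALLOW
  req#9 t=34ms (window 2): ALLOW

Allowed counts by window: 2 2 2

Answer: 2 2 2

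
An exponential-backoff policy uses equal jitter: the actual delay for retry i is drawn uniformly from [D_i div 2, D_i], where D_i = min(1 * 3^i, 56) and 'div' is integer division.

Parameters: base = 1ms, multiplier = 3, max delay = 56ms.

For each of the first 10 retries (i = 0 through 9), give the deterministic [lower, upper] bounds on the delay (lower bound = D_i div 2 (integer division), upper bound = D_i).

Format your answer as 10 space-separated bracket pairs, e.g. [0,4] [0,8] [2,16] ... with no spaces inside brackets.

Answer: [0,1] [1,3] [4,9] [13,27] [28,56] [28,56] [28,56] [28,56] [28,56] [28,56]

Derivation:
Computing bounds per retry:
  i=0: D_i=min(1*3^0,56)=1, bounds=[0,1]
  i=1: D_i=min(1*3^1,56)=3, bounds=[1,3]
  i=2: D_i=min(1*3^2,56)=9, bounds=[4,9]
  i=3: D_i=min(1*3^3,56)=27, bounds=[13,27]
  i=4: D_i=min(1*3^4,56)=56, bounds=[28,56]
  i=5: D_i=min(1*3^5,56)=56, bounds=[28,56]
  i=6: D_i=min(1*3^6,56)=56, bounds=[28,56]
  i=7: D_i=min(1*3^7,56)=56, bounds=[28,56]
  i=8: D_i=min(1*3^8,56)=56, bounds=[28,56]
  i=9: D_i=min(1*3^9,56)=56, bounds=[28,56]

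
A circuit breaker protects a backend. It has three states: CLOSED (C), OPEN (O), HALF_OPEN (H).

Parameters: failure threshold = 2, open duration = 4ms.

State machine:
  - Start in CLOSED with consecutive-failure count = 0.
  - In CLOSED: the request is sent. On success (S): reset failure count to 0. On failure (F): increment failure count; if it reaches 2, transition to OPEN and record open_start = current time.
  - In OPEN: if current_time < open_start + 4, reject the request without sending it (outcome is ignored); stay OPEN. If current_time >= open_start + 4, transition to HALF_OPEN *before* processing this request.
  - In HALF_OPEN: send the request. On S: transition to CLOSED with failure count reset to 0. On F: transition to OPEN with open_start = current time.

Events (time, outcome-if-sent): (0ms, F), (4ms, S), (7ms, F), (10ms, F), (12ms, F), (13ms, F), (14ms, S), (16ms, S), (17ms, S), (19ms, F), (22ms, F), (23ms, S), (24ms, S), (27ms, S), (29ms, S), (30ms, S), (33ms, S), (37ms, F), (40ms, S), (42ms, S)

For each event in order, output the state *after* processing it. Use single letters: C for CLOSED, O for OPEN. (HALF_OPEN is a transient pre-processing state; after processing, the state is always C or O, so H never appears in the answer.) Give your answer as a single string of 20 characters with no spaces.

Answer: CCCOOOCCCCOOOCCCCCCC

Derivation:
State after each event:
  event#1 t=0ms outcome=F: state=CLOSED
  event#2 t=4ms outcome=S: state=CLOSED
  event#3 t=7ms outcome=F: state=CLOSED
  event#4 t=10ms outcome=F: state=OPEN
  event#5 t=12ms outcome=F: state=OPEN
  event#6 t=13ms outcome=F: state=OPEN
  event#7 t=14ms outcome=S: state=CLOSED
  event#8 t=16ms outcome=S: state=CLOSED
  event#9 t=17ms outcome=S: state=CLOSED
  event#10 t=19ms outcome=F: state=CLOSED
  event#11 t=22ms outcome=F: state=OPEN
  event#12 t=23ms outcome=S: state=OPEN
  event#13 t=24ms outcome=S: state=OPEN
  event#14 t=27ms outcome=S: state=CLOSED
  event#15 t=29ms outcome=S: state=CLOSED
  event#16 t=30ms outcome=S: state=CLOSED
  event#17 t=33ms outcome=S: state=CLOSED
  event#18 t=37ms outcome=F: state=CLOSED
  event#19 t=40ms outcome=S: state=CLOSED
  event#20 t=42ms outcome=S: state=CLOSED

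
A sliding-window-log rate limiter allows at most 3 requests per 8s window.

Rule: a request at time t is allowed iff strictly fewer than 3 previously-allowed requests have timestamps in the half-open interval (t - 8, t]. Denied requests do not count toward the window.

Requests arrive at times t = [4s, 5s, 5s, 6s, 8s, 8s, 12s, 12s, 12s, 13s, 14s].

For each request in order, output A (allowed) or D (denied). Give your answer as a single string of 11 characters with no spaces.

Answer: AAADDDADDAA

Derivation:
Tracking allowed requests in the window:
  req#1 t=4s: ALLOW
  req#2 t=5s: ALLOW
  req#3 t=5s: ALLOW
  req#4 t=6s: DENY
  req#5 t=8s: DENY
  req#6 t=8s: DENY
  req#7 t=12s: ALLOW
  req#8 t=12s: DENY
  req#9 t=12s: DENY
  req#10 t=13s: ALLOW
  req#11 t=14s: ALLOW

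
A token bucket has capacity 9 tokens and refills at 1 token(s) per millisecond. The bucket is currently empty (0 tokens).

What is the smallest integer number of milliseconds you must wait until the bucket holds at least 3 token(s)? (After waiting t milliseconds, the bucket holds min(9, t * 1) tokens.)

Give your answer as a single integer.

Need t * 1 >= 3, so t >= 3/1.
Smallest integer t = ceil(3/1) = 3.

Answer: 3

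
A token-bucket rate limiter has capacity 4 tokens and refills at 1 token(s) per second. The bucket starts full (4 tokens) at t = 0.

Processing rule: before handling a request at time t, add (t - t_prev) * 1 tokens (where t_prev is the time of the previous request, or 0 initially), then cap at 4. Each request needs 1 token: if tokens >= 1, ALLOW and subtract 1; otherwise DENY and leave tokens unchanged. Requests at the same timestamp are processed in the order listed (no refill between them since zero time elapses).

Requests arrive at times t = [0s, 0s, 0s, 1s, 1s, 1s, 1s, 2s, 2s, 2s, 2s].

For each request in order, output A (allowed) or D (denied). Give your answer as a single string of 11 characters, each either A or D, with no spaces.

Answer: AAAAADDADDD

Derivation:
Simulating step by step:
  req#1 t=0s: ALLOW
  req#2 t=0s: ALLOW
  req#3 t=0s: ALLOW
  req#4 t=1s: ALLOW
  req#5 t=1s: ALLOW
  req#6 t=1s: DENY
  req#7 t=1s: DENY
  req#8 t=2s: ALLOW
  req#9 t=2s: DENY
  req#10 t=2s: DENY
  req#11 t=2s: DENY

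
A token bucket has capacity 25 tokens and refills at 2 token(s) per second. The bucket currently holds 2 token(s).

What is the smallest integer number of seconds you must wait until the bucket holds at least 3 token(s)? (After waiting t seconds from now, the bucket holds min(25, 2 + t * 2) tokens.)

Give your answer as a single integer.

Need 2 + t * 2 >= 3, so t >= 1/2.
Smallest integer t = ceil(1/2) = 1.

Answer: 1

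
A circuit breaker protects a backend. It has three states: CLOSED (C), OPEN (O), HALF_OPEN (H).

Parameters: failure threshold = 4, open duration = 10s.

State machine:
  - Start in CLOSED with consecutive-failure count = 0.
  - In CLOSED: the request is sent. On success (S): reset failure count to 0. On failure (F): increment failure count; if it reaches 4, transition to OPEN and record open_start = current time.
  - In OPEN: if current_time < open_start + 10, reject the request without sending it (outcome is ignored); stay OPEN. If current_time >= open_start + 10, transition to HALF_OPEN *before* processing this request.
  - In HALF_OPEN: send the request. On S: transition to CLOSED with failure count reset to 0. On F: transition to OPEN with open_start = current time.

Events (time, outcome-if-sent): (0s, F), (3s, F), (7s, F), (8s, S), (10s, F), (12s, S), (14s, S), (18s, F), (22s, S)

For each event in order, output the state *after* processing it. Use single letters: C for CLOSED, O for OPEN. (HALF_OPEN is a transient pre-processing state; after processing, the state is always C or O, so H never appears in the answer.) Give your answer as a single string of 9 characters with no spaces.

State after each event:
  event#1 t=0s outcome=F: state=CLOSED
  event#2 t=3s outcome=F: state=CLOSED
  event#3 t=7s outcome=F: state=CLOSED
  event#4 t=8s outcome=S: state=CLOSED
  event#5 t=10s outcome=F: state=CLOSED
  event#6 t=12s outcome=S: state=CLOSED
  event#7 t=14s outcome=S: state=CLOSED
  event#8 t=18s outcome=F: state=CLOSED
  event#9 t=22s outcome=S: state=CLOSED

Answer: CCCCCCCCC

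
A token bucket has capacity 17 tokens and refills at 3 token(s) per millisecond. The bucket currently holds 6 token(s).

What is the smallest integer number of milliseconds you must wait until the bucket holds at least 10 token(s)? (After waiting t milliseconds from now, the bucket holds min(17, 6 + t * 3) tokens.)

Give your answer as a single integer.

Need 6 + t * 3 >= 10, so t >= 4/3.
Smallest integer t = ceil(4/3) = 2.

Answer: 2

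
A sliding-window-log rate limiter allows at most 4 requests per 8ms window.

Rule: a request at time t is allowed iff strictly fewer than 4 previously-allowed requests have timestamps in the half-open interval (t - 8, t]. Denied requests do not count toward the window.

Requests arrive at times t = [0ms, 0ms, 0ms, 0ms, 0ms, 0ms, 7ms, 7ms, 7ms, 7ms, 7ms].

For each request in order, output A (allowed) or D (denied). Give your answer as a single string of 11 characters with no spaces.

Tracking allowed requests in the window:
  req#1 t=0ms: ALLOW
  req#2 t=0ms: ALLOW
  req#3 t=0ms: ALLOW
  req#4 t=0ms: ALLOW
  req#5 t=0ms: DENY
  req#6 t=0ms: DENY
  req#7 t=7ms: DENY
  req#8 t=7ms: DENY
  req#9 t=7ms: DENY
  req#10 t=7ms: DENY
  req#11 t=7ms: DENY

Answer: AAAADDDDDDD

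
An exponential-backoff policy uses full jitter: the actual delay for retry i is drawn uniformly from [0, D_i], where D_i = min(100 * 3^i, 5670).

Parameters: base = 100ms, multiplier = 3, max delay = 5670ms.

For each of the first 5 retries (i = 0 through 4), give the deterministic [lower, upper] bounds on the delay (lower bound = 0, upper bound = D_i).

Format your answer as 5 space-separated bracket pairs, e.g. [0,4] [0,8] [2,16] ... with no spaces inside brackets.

Computing bounds per retry:
  i=0: D_i=min(100*3^0,5670)=100, bounds=[0,100]
  i=1: D_i=min(100*3^1,5670)=300, bounds=[0,300]
  i=2: D_i=min(100*3^2,5670)=900, bounds=[0,900]
  i=3: D_i=min(100*3^3,5670)=2700, bounds=[0,2700]
  i=4: D_i=min(100*3^4,5670)=5670, bounds=[0,5670]

Answer: [0,100] [0,300] [0,900] [0,2700] [0,5670]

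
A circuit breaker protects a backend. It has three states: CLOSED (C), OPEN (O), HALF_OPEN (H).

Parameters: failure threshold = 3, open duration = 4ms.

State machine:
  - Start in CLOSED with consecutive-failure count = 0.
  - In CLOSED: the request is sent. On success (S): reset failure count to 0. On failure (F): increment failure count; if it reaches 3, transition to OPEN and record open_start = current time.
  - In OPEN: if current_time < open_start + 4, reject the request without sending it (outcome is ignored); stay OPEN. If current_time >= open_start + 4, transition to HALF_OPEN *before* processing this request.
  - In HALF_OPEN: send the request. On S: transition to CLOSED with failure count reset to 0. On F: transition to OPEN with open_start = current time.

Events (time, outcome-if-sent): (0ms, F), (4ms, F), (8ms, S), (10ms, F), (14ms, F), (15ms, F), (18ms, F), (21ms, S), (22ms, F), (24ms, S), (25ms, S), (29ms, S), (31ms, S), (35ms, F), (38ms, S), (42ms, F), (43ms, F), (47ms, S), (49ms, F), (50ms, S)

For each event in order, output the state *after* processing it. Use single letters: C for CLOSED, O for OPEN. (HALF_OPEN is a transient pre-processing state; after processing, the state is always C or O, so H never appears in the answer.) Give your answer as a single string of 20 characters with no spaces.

Answer: CCCCCOOCCCCCCCCCCCCC

Derivation:
State after each event:
  event#1 t=0ms outcome=F: state=CLOSED
  event#2 t=4ms outcome=F: state=CLOSED
  event#3 t=8ms outcome=S: state=CLOSED
  event#4 t=10ms outcome=F: state=CLOSED
  event#5 t=14ms outcome=F: state=CLOSED
  event#6 t=15ms outcome=F: state=OPEN
  event#7 t=18ms outcome=F: state=OPEN
  event#8 t=21ms outcome=S: state=CLOSED
  event#9 t=22ms outcome=F: state=CLOSED
  event#10 t=24ms outcome=S: state=CLOSED
  event#11 t=25ms outcome=S: state=CLOSED
  event#12 t=29ms outcome=S: state=CLOSED
  event#13 t=31ms outcome=S: state=CLOSED
  event#14 t=35ms outcome=F: state=CLOSED
  event#15 t=38ms outcome=S: state=CLOSED
  event#16 t=42ms outcome=F: state=CLOSED
  event#17 t=43ms outcome=F: state=CLOSED
  event#18 t=47ms outcome=S: state=CLOSED
  event#19 t=49ms outcome=F: state=CLOSED
  event#20 t=50ms outcome=S: state=CLOSED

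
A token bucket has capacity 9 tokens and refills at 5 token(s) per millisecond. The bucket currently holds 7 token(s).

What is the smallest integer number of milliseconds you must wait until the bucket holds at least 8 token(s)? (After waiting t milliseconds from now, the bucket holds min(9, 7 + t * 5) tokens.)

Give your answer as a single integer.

Need 7 + t * 5 >= 8, so t >= 1/5.
Smallest integer t = ceil(1/5) = 1.

Answer: 1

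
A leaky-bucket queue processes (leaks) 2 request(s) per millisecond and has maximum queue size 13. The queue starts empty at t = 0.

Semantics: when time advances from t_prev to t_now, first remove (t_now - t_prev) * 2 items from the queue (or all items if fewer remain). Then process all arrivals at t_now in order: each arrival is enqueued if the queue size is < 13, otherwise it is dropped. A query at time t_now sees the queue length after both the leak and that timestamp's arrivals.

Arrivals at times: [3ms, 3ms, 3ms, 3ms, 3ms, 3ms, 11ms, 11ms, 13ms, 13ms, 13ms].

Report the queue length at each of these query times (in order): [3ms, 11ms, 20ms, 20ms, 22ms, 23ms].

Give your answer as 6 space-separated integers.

Answer: 6 2 0 0 0 0

Derivation:
Queue lengths at query times:
  query t=3ms: backlog = 6
  query t=11ms: backlog = 2
  query t=20ms: backlog = 0
  query t=20ms: backlog = 0
  query t=22ms: backlog = 0
  query t=23ms: backlog = 0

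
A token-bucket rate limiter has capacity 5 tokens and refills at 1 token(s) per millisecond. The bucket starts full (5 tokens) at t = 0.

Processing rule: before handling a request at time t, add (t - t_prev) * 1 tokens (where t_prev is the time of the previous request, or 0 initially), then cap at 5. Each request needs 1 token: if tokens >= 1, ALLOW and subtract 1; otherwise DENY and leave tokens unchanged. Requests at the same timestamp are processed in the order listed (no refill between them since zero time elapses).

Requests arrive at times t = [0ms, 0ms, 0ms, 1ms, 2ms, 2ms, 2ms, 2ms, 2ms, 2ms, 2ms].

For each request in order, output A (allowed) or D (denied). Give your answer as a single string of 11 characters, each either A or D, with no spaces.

Simulating step by step:
  req#1 t=0ms: ALLOW
  req#2 t=0ms: ALLOW
  req#3 t=0ms: ALLOW
  req#4 t=1ms: ALLOW
  req#5 t=2ms: ALLOW
  req#6 t=2ms: ALLOW
  req#7 t=2ms: ALLOW
  req#8 t=2ms: DENY
  req#9 t=2ms: DENY
  req#10 t=2ms: DENY
  req#11 t=2ms: DENY

Answer: AAAAAAADDDD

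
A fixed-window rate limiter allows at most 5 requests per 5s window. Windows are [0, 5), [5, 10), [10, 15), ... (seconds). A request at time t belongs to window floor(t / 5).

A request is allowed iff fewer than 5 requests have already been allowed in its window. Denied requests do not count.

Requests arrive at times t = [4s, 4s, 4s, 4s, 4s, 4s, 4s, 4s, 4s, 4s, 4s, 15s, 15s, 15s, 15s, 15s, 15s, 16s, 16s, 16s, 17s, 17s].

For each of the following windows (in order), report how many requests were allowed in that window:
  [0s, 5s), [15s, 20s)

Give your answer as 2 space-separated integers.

Processing requests:
  req#1 t=4s (window 0): ALLOW
  req#2 t=4s (window 0): ALLOW
  req#3 t=4s (window 0): ALLOW
  req#4 t=4s (window 0): ALLOW
  req#5 t=4s (window 0): ALLOW
  req#6 t=4s (window 0): DENY
  req#7 t=4s (window 0): DENY
  req#8 t=4s (window 0): DENY
  req#9 t=4s (window 0): DENY
  req#10 t=4s (window 0): DENY
  req#11 t=4s (window 0): DENY
  req#12 t=15s (window 3): ALLOW
  req#13 t=15s (window 3): ALLOW
  req#14 t=15s (window 3): ALLOW
  req#15 t=15s (window 3): ALLOW
  req#16 t=15s (window 3): ALLOW
  req#17 t=15s (window 3): DENY
  req#18 t=16s (window 3): DENY
  req#19 t=16s (window 3): DENY
  req#20 t=16s (window 3): DENY
  req#21 t=17s (window 3): DENY
  req#22 t=17s (window 3): DENY

Allowed counts by window: 5 5

Answer: 5 5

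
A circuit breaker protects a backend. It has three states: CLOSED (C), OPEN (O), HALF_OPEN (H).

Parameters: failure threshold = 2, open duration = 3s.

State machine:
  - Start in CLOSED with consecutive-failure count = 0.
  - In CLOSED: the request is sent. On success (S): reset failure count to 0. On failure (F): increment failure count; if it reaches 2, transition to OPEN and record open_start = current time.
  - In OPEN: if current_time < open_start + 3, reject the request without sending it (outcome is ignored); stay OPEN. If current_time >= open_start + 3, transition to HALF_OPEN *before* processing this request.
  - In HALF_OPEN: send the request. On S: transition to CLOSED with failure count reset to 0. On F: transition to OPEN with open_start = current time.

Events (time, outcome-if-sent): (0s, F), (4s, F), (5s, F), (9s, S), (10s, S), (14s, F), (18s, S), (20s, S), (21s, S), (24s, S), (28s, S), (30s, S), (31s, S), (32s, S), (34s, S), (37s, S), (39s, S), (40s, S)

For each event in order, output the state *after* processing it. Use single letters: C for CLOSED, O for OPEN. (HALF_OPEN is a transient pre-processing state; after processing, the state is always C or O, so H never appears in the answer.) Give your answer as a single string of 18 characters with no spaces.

State after each event:
  event#1 t=0s outcome=F: state=CLOSED
  event#2 t=4s outcome=F: state=OPEN
  event#3 t=5s outcome=F: state=OPEN
  event#4 t=9s outcome=S: state=CLOSED
  event#5 t=10s outcome=S: state=CLOSED
  event#6 t=14s outcome=F: state=CLOSED
  event#7 t=18s outcome=S: state=CLOSED
  event#8 t=20s outcome=S: state=CLOSED
  event#9 t=21s outcome=S: state=CLOSED
  event#10 t=24s outcome=S: state=CLOSED
  event#11 t=28s outcome=S: state=CLOSED
  event#12 t=30s outcome=S: state=CLOSED
  event#13 t=31s outcome=S: state=CLOSED
  event#14 t=32s outcome=S: state=CLOSED
  event#15 t=34s outcome=S: state=CLOSED
  event#16 t=37s outcome=S: state=CLOSED
  event#17 t=39s outcome=S: state=CLOSED
  event#18 t=40s outcome=S: state=CLOSED

Answer: COOCCCCCCCCCCCCCCC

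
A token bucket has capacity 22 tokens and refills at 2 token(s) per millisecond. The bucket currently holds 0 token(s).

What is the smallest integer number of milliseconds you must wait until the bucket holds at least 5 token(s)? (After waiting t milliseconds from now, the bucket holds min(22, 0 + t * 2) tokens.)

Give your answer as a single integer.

Answer: 3

Derivation:
Need 0 + t * 2 >= 5, so t >= 5/2.
Smallest integer t = ceil(5/2) = 3.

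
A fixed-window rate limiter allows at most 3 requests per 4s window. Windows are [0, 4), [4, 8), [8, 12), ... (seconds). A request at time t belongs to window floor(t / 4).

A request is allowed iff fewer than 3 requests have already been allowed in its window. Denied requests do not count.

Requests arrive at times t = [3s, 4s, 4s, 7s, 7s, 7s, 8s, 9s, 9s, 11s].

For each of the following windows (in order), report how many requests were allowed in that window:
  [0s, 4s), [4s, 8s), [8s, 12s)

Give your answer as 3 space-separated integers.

Answer: 1 3 3

Derivation:
Processing requests:
  req#1 t=3s (window 0): ALLOW
  req#2 t=4s (window 1): ALLOW
  req#3 t=4s (window 1): ALLOW
  req#4 t=7s (window 1): ALLOW
  req#5 t=7s (window 1): DENY
  req#6 t=7s (window 1): DENY
  req#7 t=8s (window 2): ALLOW
  req#8 t=9s (window 2): ALLOW
  req#9 t=9s (window 2): ALLOW
  req#10 t=11s (window 2): DENY

Allowed counts by window: 1 3 3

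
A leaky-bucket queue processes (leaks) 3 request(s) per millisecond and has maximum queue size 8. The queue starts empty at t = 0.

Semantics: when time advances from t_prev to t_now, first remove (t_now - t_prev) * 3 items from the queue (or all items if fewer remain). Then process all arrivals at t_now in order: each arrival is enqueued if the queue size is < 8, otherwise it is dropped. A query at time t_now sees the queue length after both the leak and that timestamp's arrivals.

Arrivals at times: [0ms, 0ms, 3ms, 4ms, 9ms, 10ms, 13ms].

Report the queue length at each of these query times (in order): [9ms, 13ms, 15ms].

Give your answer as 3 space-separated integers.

Queue lengths at query times:
  query t=9ms: backlog = 1
  query t=13ms: backlog = 1
  query t=15ms: backlog = 0

Answer: 1 1 0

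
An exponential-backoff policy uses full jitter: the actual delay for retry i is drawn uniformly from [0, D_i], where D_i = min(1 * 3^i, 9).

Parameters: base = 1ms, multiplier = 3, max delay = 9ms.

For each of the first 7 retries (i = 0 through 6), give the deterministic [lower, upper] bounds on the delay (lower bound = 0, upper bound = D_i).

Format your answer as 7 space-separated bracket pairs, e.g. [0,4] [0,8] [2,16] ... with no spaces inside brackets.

Computing bounds per retry:
  i=0: D_i=min(1*3^0,9)=1, bounds=[0,1]
  i=1: D_i=min(1*3^1,9)=3, bounds=[0,3]
  i=2: D_i=min(1*3^2,9)=9, bounds=[0,9]
  i=3: D_i=min(1*3^3,9)=9, bounds=[0,9]
  i=4: D_i=min(1*3^4,9)=9, bounds=[0,9]
  i=5: D_i=min(1*3^5,9)=9, bounds=[0,9]
  i=6: D_i=min(1*3^6,9)=9, bounds=[0,9]

Answer: [0,1] [0,3] [0,9] [0,9] [0,9] [0,9] [0,9]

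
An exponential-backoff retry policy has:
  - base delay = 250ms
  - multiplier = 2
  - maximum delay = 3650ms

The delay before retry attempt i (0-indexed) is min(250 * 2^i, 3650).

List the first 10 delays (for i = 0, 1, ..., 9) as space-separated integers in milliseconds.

Computing each delay:
  i=0: min(250*2^0, 3650) = 250
  i=1: min(250*2^1, 3650) = 500
  i=2: min(250*2^2, 3650) = 1000
  i=3: min(250*2^3, 3650) = 2000
  i=4: min(250*2^4, 3650) = 3650
  i=5: min(250*2^5, 3650) = 3650
  i=6: min(250*2^6, 3650) = 3650
  i=7: min(250*2^7, 3650) = 3650
  i=8: min(250*2^8, 3650) = 3650
  i=9: min(250*2^9, 3650) = 3650

Answer: 250 500 1000 2000 3650 3650 3650 3650 3650 3650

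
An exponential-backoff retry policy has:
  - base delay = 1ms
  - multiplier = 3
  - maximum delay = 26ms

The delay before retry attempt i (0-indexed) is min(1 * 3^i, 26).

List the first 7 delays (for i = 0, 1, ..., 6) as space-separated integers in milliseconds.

Answer: 1 3 9 26 26 26 26

Derivation:
Computing each delay:
  i=0: min(1*3^0, 26) = 1
  i=1: min(1*3^1, 26) = 3
  i=2: min(1*3^2, 26) = 9
  i=3: min(1*3^3, 26) = 26
  i=4: min(1*3^4, 26) = 26
  i=5: min(1*3^5, 26) = 26
  i=6: min(1*3^6, 26) = 26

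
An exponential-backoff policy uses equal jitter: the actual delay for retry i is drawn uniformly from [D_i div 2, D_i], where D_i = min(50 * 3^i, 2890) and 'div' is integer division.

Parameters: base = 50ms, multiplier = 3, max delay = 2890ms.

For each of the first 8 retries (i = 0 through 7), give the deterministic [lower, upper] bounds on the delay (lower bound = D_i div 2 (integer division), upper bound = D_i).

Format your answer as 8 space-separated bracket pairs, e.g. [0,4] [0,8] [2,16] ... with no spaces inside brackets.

Answer: [25,50] [75,150] [225,450] [675,1350] [1445,2890] [1445,2890] [1445,2890] [1445,2890]

Derivation:
Computing bounds per retry:
  i=0: D_i=min(50*3^0,2890)=50, bounds=[25,50]
  i=1: D_i=min(50*3^1,2890)=150, bounds=[75,150]
  i=2: D_i=min(50*3^2,2890)=450, bounds=[225,450]
  i=3: D_i=min(50*3^3,2890)=1350, bounds=[675,1350]
  i=4: D_i=min(50*3^4,2890)=2890, bounds=[1445,2890]
  i=5: D_i=min(50*3^5,2890)=2890, bounds=[1445,2890]
  i=6: D_i=min(50*3^6,2890)=2890, bounds=[1445,2890]
  i=7: D_i=min(50*3^7,2890)=2890, bounds=[1445,2890]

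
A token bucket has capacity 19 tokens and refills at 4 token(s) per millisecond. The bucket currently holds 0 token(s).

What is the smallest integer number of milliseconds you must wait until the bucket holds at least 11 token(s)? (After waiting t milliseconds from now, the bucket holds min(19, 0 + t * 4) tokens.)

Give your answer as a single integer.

Need 0 + t * 4 >= 11, so t >= 11/4.
Smallest integer t = ceil(11/4) = 3.

Answer: 3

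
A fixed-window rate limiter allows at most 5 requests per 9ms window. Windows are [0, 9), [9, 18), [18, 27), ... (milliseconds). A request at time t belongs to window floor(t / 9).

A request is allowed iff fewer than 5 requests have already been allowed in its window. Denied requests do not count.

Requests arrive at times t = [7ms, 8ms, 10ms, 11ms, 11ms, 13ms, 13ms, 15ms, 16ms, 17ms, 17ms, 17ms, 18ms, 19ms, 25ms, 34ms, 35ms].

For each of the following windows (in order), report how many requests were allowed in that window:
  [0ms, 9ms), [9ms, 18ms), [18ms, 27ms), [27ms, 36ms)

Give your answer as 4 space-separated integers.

Answer: 2 5 3 2

Derivation:
Processing requests:
  req#1 t=7ms (window 0): ALLOW
  req#2 t=8ms (window 0): ALLOW
  req#3 t=10ms (window 1): ALLOW
  req#4 t=11ms (window 1): ALLOW
  req#5 t=11ms (window 1): ALLOW
  req#6 t=13ms (window 1): ALLOW
  req#7 t=13ms (window 1): ALLOW
  req#8 t=15ms (window 1): DENY
  req#9 t=16ms (window 1): DENY
  req#10 t=17ms (window 1): DENY
  req#11 t=17ms (window 1): DENY
  req#12 t=17ms (window 1): DENY
  req#13 t=18ms (window 2): ALLOW
  req#14 t=19ms (window 2): ALLOW
  req#15 t=25ms (window 2): ALLOW
  req#16 t=34ms (window 3): ALLOW
  req#17 t=35ms (window 3): ALLOW

Allowed counts by window: 2 5 3 2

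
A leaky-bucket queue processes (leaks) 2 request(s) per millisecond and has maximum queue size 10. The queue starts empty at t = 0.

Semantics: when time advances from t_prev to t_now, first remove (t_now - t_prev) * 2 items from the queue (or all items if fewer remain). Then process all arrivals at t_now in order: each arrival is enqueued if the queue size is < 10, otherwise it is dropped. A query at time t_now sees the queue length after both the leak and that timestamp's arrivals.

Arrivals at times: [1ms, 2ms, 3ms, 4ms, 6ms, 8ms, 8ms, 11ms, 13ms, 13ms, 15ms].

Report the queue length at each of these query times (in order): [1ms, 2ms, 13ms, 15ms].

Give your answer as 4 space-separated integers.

Answer: 1 1 2 1

Derivation:
Queue lengths at query times:
  query t=1ms: backlog = 1
  query t=2ms: backlog = 1
  query t=13ms: backlog = 2
  query t=15ms: backlog = 1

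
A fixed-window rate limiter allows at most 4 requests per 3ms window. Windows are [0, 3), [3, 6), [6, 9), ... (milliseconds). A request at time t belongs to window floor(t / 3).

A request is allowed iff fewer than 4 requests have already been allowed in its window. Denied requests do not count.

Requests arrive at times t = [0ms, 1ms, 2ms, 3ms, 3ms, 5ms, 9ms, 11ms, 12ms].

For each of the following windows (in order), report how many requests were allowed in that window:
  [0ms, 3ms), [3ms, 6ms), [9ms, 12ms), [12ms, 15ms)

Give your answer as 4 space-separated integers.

Processing requests:
  req#1 t=0ms (window 0): ALLOW
  req#2 t=1ms (window 0): ALLOW
  req#3 t=2ms (window 0): ALLOW
  req#4 t=3ms (window 1): ALLOW
  req#5 t=3ms (window 1): ALLOW
  req#6 t=5ms (window 1): ALLOW
  req#7 t=9ms (window 3): ALLOW
  req#8 t=11ms (window 3): ALLOW
  req#9 t=12ms (window 4): ALLOW

Allowed counts by window: 3 3 2 1

Answer: 3 3 2 1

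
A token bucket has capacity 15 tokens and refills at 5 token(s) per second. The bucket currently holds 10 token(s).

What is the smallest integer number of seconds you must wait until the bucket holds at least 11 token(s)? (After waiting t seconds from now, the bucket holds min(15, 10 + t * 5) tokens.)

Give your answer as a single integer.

Answer: 1

Derivation:
Need 10 + t * 5 >= 11, so t >= 1/5.
Smallest integer t = ceil(1/5) = 1.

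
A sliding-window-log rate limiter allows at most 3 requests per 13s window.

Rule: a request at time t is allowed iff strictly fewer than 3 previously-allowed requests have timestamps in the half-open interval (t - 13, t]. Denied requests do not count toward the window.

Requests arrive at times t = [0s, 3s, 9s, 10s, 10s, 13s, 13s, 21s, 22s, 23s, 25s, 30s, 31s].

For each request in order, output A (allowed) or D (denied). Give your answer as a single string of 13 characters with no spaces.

Answer: AAADDADAADDAD

Derivation:
Tracking allowed requests in the window:
  req#1 t=0s: ALLOW
  req#2 t=3s: ALLOW
  req#3 t=9s: ALLOW
  req#4 t=10s: DENY
  req#5 t=10s: DENY
  req#6 t=13s: ALLOW
  req#7 t=13s: DENY
  req#8 t=21s: ALLOW
  req#9 t=22s: ALLOW
  req#10 t=23s: DENY
  req#11 t=25s: DENY
  req#12 t=30s: ALLOW
  req#13 t=31s: DENY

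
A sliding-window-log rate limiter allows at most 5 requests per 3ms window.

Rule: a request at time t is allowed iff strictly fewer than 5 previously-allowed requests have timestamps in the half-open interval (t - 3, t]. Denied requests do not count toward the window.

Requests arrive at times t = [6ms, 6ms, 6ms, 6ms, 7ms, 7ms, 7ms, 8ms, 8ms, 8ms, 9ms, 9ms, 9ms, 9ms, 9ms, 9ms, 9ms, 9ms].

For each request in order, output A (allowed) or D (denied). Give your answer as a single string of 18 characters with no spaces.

Tracking allowed requests in the window:
  req#1 t=6ms: ALLOW
  req#2 t=6ms: ALLOW
  req#3 t=6ms: ALLOW
  req#4 t=6ms: ALLOW
  req#5 t=7ms: ALLOW
  req#6 t=7ms: DENY
  req#7 t=7ms: DENY
  req#8 t=8ms: DENY
  req#9 t=8ms: DENY
  req#10 t=8ms: DENY
  req#11 t=9ms: ALLOW
  req#12 t=9ms: ALLOW
  req#13 t=9ms: ALLOW
  req#14 t=9ms: ALLOW
  req#15 t=9ms: DENY
  req#16 t=9ms: DENY
  req#17 t=9ms: DENY
  req#18 t=9ms: DENY

Answer: AAAAADDDDDAAAADDDD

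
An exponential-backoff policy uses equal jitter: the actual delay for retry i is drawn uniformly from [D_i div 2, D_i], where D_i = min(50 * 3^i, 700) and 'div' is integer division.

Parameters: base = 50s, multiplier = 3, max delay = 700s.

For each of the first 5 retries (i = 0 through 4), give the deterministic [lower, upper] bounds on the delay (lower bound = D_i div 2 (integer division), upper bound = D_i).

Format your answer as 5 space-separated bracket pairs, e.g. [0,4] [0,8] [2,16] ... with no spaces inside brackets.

Computing bounds per retry:
  i=0: D_i=min(50*3^0,700)=50, bounds=[25,50]
  i=1: D_i=min(50*3^1,700)=150, bounds=[75,150]
  i=2: D_i=min(50*3^2,700)=450, bounds=[225,450]
  i=3: D_i=min(50*3^3,700)=700, bounds=[350,700]
  i=4: D_i=min(50*3^4,700)=700, bounds=[350,700]

Answer: [25,50] [75,150] [225,450] [350,700] [350,700]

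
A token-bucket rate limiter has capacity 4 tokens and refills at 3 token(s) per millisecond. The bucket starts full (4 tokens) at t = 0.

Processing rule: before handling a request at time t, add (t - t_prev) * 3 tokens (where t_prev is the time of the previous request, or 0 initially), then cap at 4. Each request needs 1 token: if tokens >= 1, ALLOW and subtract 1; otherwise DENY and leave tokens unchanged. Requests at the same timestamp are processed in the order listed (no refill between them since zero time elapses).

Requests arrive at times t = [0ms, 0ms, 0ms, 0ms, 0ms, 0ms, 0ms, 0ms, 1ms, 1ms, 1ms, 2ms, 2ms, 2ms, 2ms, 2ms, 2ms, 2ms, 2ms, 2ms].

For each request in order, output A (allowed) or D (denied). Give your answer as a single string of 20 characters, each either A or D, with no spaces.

Answer: AAAADDDDAAAAAADDDDDD

Derivation:
Simulating step by step:
  req#1 t=0ms: ALLOW
  req#2 t=0ms: ALLOW
  req#3 t=0ms: ALLOW
  req#4 t=0ms: ALLOW
  req#5 t=0ms: DENY
  req#6 t=0ms: DENY
  req#7 t=0ms: DENY
  req#8 t=0ms: DENY
  req#9 t=1ms: ALLOW
  req#10 t=1ms: ALLOW
  req#11 t=1ms: ALLOW
  req#12 t=2ms: ALLOW
  req#13 t=2ms: ALLOW
  req#14 t=2ms: ALLOW
  req#15 t=2ms: DENY
  req#16 t=2ms: DENY
  req#17 t=2ms: DENY
  req#18 t=2ms: DENY
  req#19 t=2ms: DENY
  req#20 t=2ms: DENY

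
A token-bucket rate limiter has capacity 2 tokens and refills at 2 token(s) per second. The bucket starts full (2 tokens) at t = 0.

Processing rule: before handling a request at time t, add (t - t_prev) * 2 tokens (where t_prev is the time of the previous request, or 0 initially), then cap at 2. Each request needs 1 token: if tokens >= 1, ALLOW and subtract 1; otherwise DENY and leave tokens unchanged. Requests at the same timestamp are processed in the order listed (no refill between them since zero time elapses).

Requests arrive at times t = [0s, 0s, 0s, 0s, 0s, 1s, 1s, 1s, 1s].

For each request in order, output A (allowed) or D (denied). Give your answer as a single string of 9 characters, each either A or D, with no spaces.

Simulating step by step:
  req#1 t=0s: ALLOW
  req#2 t=0s: ALLOW
  req#3 t=0s: DENY
  req#4 t=0s: DENY
  req#5 t=0s: DENY
  req#6 t=1s: ALLOW
  req#7 t=1s: ALLOW
  req#8 t=1s: DENY
  req#9 t=1s: DENY

Answer: AADDDAADD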